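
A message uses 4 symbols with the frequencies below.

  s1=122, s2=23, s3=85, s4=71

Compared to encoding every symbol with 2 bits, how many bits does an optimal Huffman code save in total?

28

Fixed-length: 2 bits × 301 symbols = 602 bits.
Huffman merges:
merge s2(23) and s4(71): 94
merge s3(85) and 94: 179
merge s1(122) and 179: 301
Huffman total = 94 + 179 + 301 = 574 bits.
Saving = 602 − 574 = 28 bits.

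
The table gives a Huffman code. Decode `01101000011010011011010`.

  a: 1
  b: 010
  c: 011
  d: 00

Read left to right; each codeword is recognised as soon as it completes (prefix code):
  011→c | 010→b | 00→d | 011→c | 010→b | 011→c | 011→c | 010→b
Decoded message: cbdcbccb

cbdcbccb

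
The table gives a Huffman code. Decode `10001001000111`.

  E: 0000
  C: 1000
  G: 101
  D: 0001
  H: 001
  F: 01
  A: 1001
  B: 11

CADB

Read left to right; each codeword is recognised as soon as it completes (prefix code):
  1000→C | 1001→A | 0001→D | 11→B
Decoded message: CADB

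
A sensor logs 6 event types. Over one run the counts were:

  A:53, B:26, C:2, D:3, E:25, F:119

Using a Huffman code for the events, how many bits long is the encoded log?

Greedily combine the two least-frequent nodes:
merge C(2) and D(3): 5
merge 5 and E(25): 30
merge B(26) and 30: 56
merge A(53) and 56: 109
merge 109 and F(119): 228
Total encoded bits = sum of merged weights = 5 + 30 + 56 + 109 + 228 = 428.

428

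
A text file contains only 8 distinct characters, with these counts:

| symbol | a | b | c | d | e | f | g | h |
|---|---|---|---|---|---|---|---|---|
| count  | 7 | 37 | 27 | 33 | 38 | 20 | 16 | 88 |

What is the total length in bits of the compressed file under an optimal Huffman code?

Greedily combine the two least-frequent nodes:
a(7) + g(16) → 23
f(20) + 23 → 43
c(27) + d(33) → 60
b(37) + e(38) → 75
43 + 60 → 103
75 + h(88) → 163
103 + 163 → 266
The encoded length is the sum of every internal node's weight: 23 + 43 + 60 + 75 + 103 + 163 + 266 = 733 bits.

733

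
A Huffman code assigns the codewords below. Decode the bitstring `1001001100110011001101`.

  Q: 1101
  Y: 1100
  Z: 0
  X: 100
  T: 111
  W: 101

XXYYYQ

Read left to right; each codeword is recognised as soon as it completes (prefix code):
  100→X | 100→X | 1100→Y | 1100→Y | 1100→Y | 1101→Q
Decoded message: XXYYYQ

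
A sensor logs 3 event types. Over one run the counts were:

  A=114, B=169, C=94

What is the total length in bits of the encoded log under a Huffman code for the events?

Merge the two smallest weights repeatedly:
C(94) + A(114) → 208
B(169) + 208 → 377
Total encoded bits = sum of merged weights = 208 + 377 = 585.

585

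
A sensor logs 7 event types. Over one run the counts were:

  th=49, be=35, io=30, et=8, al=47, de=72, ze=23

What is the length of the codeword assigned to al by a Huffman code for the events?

Repeatedly merge the two smallest:
combine et(8), ze(23) → 31
combine io(30), 31 → 61
combine be(35), al(47) → 82
combine th(49), 61 → 110
combine de(72), 82 → 154
combine 110, 154 → 264
The subtree containing al is merged 3 times, so code length = 3.

3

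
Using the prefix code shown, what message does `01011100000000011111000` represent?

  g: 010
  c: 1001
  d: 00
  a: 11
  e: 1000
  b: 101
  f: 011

Read left to right; each codeword is recognised as soon as it completes (prefix code):
  010→g | 11→a | 1000→e | 00→d | 00→d | 00→d | 11→a | 11→a | 1000→e
Decoded message: gaedddaae

gaedddaae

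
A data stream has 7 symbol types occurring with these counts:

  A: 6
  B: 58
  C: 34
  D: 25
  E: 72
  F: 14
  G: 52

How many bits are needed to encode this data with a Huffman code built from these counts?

Build the Huffman tree bottom-up:
merge A(6) and F(14): 20
merge 20 and D(25): 45
merge C(34) and 45: 79
merge G(52) and B(58): 110
merge E(72) and 79: 151
merge 110 and 151: 261
The encoded length is the sum of every internal node's weight: 20 + 45 + 79 + 110 + 151 + 261 = 666 bits.

666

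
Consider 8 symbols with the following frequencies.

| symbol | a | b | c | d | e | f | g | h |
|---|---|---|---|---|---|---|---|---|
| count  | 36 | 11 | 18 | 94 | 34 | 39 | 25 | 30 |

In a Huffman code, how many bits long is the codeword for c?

4

Build the tree from the bottom:
combine b(11), c(18) → 29
combine g(25), 29 → 54
combine h(30), e(34) → 64
combine a(36), f(39) → 75
combine 54, 64 → 118
combine 75, d(94) → 169
combine 118, 169 → 287
c's leaf is at depth 4, giving a 4-bit codeword.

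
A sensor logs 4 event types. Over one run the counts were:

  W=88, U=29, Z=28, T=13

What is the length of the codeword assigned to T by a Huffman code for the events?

3

Build the tree from the bottom:
merge T(13) and Z(28): 41
merge U(29) and 41: 70
merge 70 and W(88): 158
T sits 3 levels below the root, so its codeword is 3 bits.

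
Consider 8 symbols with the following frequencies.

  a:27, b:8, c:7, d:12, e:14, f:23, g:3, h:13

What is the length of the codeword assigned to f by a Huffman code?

2

Huffman merges, smallest pair first:
combine g(3), c(7) → 10
combine b(8), 10 → 18
combine d(12), h(13) → 25
combine e(14), 18 → 32
combine f(23), 25 → 48
combine a(27), 32 → 59
combine 48, 59 → 107
The subtree containing f is merged 2 times, so code length = 2.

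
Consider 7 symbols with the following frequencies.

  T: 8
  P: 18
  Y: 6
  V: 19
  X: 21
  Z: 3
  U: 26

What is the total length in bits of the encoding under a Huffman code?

263

Greedily combine the two least-frequent nodes:
Z(3) + Y(6) → 9
T(8) + 9 → 17
17 + P(18) → 35
V(19) + X(21) → 40
U(26) + 35 → 61
40 + 61 → 101
The encoded length is the sum of every internal node's weight: 9 + 17 + 35 + 40 + 61 + 101 = 263 bits.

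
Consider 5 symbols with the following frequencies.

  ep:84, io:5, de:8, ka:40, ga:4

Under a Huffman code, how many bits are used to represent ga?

4

Build the tree from the bottom:
combine ga(4), io(5) → 9
combine de(8), 9 → 17
combine 17, ka(40) → 57
combine 57, ep(84) → 141
ga's leaf is at depth 4, giving a 4-bit codeword.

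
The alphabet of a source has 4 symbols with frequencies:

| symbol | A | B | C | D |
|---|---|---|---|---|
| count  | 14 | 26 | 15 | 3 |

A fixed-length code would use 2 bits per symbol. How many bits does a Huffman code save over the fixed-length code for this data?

9

Fixed-length: 2 bits × 58 symbols = 116 bits.
Huffman merges:
D(3) + A(14) → 17
C(15) + 17 → 32
B(26) + 32 → 58
Huffman total = 17 + 32 + 58 = 107 bits.
Saving = 116 − 107 = 9 bits.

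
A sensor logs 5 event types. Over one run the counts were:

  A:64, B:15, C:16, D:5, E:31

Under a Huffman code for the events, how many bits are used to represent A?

1

Huffman merges, smallest pair first:
combine D(5), B(15) → 20
combine C(16), 20 → 36
combine E(31), 36 → 67
combine A(64), 67 → 131
A is a child of the root — depth 1, so its codeword is a single bit.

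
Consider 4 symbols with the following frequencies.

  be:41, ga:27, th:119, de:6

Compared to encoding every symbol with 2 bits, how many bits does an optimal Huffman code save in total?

86

Fixed-length: 2 bits × 193 symbols = 386 bits.
Huffman merges:
de(6) + ga(27) → 33
33 + be(41) → 74
74 + th(119) → 193
Huffman total = 33 + 74 + 193 = 300 bits.
Saving = 386 − 300 = 86 bits.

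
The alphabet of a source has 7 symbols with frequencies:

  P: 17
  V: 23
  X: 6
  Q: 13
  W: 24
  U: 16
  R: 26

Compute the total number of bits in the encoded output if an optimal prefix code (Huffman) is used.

Greedily combine the two least-frequent nodes:
merge X(6) and Q(13): 19
merge U(16) and P(17): 33
merge 19 and V(23): 42
merge W(24) and R(26): 50
merge 33 and 42: 75
merge 50 and 75: 125
Total encoded bits = sum of merged weights = 19 + 33 + 42 + 50 + 75 + 125 = 344.

344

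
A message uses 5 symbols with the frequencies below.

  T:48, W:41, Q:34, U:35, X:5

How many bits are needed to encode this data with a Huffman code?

Merge the two smallest weights repeatedly:
X(5) + Q(34) → 39
U(35) + 39 → 74
W(41) + T(48) → 89
74 + 89 → 163
Total encoded bits = sum of merged weights = 39 + 74 + 89 + 163 = 365.

365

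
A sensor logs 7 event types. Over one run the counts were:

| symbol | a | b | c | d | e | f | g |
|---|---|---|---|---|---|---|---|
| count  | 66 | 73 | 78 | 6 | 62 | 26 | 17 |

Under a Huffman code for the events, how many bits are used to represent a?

Repeatedly merge the two smallest:
combine d(6), g(17) → 23
combine 23, f(26) → 49
combine 49, e(62) → 111
combine a(66), b(73) → 139
combine c(78), 111 → 189
combine 139, 189 → 328
a's leaf is at depth 2, giving a 2-bit codeword.

2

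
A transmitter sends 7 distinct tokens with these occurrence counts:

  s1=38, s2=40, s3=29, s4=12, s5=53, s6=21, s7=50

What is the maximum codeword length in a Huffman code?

Merge the two lowest-weight nodes at each step:
s4(12) + s6(21) → 33
s3(29) + 33 → 62
s1(38) + s2(40) → 78
s7(50) + s5(53) → 103
62 + 78 → 140
103 + 140 → 243
The rarest symbols sit at the bottom; the longest codeword is 4 bits.

4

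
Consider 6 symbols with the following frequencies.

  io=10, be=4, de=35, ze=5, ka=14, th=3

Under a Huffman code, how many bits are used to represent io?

Repeatedly merge the two smallest:
combine th(3), be(4) → 7
combine ze(5), 7 → 12
combine io(10), 12 → 22
combine ka(14), 22 → 36
combine de(35), 36 → 71
io's leaf is at depth 3, giving a 3-bit codeword.

3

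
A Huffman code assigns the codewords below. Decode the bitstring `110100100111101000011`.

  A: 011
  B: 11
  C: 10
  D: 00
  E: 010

Read left to right; each codeword is recognised as soon as it completes (prefix code):
  11→B | 010→E | 010→E | 011→A | 11→B | 010→E | 00→D | 011→A
Decoded message: BEEABEDA

BEEABEDA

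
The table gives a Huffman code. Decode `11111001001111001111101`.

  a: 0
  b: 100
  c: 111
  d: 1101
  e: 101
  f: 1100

cfbcbcd

Read left to right; each codeword is recognised as soon as it completes (prefix code):
  111→c | 1100→f | 100→b | 111→c | 100→b | 111→c | 1101→d
Decoded message: cfbcbcd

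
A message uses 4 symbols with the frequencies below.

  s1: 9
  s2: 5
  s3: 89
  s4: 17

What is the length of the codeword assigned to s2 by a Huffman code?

3

Build the tree from the bottom:
combine s2(5), s1(9) → 14
combine 14, s4(17) → 31
combine 31, s3(89) → 120
s2's leaf is at depth 3, giving a 3-bit codeword.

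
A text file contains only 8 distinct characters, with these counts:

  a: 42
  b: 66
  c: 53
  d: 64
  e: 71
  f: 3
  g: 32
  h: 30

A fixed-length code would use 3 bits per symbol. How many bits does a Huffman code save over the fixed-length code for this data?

39

Fixed-length: 3 bits × 361 symbols = 1083 bits.
Huffman merges:
merge f(3) and h(30): 33
merge g(32) and 33: 65
merge a(42) and c(53): 95
merge d(64) and 65: 129
merge b(66) and e(71): 137
merge 95 and 129: 224
merge 137 and 224: 361
Huffman total = 33 + 65 + 95 + 129 + 137 + 224 + 361 = 1044 bits.
Saving = 1083 − 1044 = 39 bits.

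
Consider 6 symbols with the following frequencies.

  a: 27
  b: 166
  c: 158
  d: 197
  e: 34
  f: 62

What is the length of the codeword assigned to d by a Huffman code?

Repeatedly merge the two smallest:
a(27) + e(34) → 61
61 + f(62) → 123
123 + c(158) → 281
b(166) + d(197) → 363
281 + 363 → 644
The subtree containing d is merged 2 times, so code length = 2.

2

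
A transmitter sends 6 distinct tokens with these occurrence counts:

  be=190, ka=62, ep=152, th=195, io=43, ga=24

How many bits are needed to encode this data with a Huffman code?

Build the Huffman tree bottom-up:
ga(24) + io(43) → 67
ka(62) + 67 → 129
129 + ep(152) → 281
be(190) + th(195) → 385
281 + 385 → 666
Each symbol's bit-cost is frequency × depth; summing gives 1528 bits (equivalently 67 + 129 + 281 + 385 + 666).

1528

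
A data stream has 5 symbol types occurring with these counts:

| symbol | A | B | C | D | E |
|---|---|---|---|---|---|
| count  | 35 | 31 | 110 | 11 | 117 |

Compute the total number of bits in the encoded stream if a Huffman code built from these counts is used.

610

Greedily combine the two least-frequent nodes:
merge D(11) and B(31): 42
merge A(35) and 42: 77
merge 77 and C(110): 187
merge E(117) and 187: 304
The encoded length is the sum of every internal node's weight: 42 + 77 + 187 + 304 = 610 bits.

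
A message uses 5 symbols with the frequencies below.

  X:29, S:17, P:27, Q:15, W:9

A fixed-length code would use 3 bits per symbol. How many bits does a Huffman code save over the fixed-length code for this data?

Fixed-length: 3 bits × 97 symbols = 291 bits.
Huffman merges:
combine W(9), Q(15) → 24
combine S(17), 24 → 41
combine P(27), X(29) → 56
combine 41, 56 → 97
Huffman total = 24 + 41 + 56 + 97 = 218 bits.
Saving = 291 − 218 = 73 bits.

73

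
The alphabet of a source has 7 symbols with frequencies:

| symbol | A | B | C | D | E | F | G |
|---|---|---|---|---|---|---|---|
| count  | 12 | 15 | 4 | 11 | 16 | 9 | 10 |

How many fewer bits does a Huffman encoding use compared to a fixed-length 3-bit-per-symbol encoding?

Fixed-length: 3 bits × 77 symbols = 231 bits.
Huffman merges:
combine C(4), F(9) → 13
combine G(10), D(11) → 21
combine A(12), 13 → 25
combine B(15), E(16) → 31
combine 21, 25 → 46
combine 31, 46 → 77
Huffman total = 13 + 21 + 25 + 31 + 46 + 77 = 213 bits.
Saving = 231 − 213 = 18 bits.

18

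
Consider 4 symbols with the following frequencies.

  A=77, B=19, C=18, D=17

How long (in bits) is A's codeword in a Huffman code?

1

Repeatedly merge the two smallest:
merge D(17) and C(18): 35
merge B(19) and 35: 54
merge 54 and A(77): 131
A is merged only at the final step, so code length = 1.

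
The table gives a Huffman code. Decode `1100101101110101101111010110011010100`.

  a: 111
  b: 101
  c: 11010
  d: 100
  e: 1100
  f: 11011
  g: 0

ebbcfcecd

Read left to right; each codeword is recognised as soon as it completes (prefix code):
  1100→e | 101→b | 101→b | 11010→c | 11011→f | 11010→c | 1100→e | 11010→c | 100→d
Decoded message: ebbcfcecd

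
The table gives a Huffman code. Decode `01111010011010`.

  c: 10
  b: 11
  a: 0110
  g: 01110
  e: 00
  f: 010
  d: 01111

Read left to right; each codeword is recognised as soon as it completes (prefix code):
  01111→d | 010→f | 0110→a | 10→c
Decoded message: dfac

dfac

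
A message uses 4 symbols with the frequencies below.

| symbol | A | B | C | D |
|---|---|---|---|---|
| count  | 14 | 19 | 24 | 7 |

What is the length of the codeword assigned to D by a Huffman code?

3

Repeatedly merge the two smallest:
combine D(7), A(14) → 21
combine B(19), 21 → 40
combine C(24), 40 → 64
The subtree containing D is merged 3 times, so code length = 3.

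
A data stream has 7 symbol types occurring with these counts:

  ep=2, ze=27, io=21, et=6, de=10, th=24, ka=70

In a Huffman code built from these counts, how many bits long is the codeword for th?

Repeatedly merge the two smallest:
combine ep(2), et(6) → 8
combine 8, de(10) → 18
combine 18, io(21) → 39
combine th(24), ze(27) → 51
combine 39, 51 → 90
combine ka(70), 90 → 160
th sits 3 levels below the root, so its codeword is 3 bits.

3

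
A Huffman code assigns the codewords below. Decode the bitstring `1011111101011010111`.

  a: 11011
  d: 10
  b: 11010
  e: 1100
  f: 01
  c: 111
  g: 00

dccffddc

Read left to right; each codeword is recognised as soon as it completes (prefix code):
  10→d | 111→c | 111→c | 01→f | 01→f | 10→d | 10→d | 111→c
Decoded message: dccffddc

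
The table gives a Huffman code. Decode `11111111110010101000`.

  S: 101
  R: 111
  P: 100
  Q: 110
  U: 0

RRRPSUPU

Read left to right; each codeword is recognised as soon as it completes (prefix code):
  111→R | 111→R | 111→R | 100→P | 101→S | 0→U | 100→P | 0→U
Decoded message: RRRPSUPU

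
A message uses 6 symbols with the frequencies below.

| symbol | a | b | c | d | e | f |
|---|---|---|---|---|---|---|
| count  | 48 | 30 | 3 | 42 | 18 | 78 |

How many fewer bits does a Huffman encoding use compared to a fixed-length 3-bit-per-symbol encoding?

Fixed-length: 3 bits × 219 symbols = 657 bits.
Huffman merges:
merge c(3) and e(18): 21
merge 21 and b(30): 51
merge d(42) and a(48): 90
merge 51 and f(78): 129
merge 90 and 129: 219
Huffman total = 21 + 51 + 90 + 129 + 219 = 510 bits.
Saving = 657 − 510 = 147 bits.

147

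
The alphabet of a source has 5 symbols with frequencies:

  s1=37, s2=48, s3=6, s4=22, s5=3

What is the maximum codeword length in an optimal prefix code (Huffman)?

4

Merge the two lowest-weight nodes at each step:
s5(3) + s3(6) → 9
9 + s4(22) → 31
31 + s1(37) → 68
s2(48) + 68 → 116
The rarest symbols sit at the bottom; the longest codeword is 4 bits.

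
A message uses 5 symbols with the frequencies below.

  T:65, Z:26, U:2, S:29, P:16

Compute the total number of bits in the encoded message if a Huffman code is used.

273

Merge the two smallest weights repeatedly:
combine U(2), P(16) → 18
combine 18, Z(26) → 44
combine S(29), 44 → 73
combine T(65), 73 → 138
The encoded length is the sum of every internal node's weight: 18 + 44 + 73 + 138 = 273 bits.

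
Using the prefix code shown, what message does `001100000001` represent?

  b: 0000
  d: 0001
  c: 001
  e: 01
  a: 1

Read left to right; each codeword is recognised as soon as it completes (prefix code):
  001→c | 1→a | 0000→b | 0001→d
Decoded message: cabd

cabd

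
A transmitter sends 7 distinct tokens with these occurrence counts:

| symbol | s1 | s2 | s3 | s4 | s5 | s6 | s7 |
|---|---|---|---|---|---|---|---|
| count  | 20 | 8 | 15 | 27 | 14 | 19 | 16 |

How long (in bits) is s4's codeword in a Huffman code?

Huffman merges, smallest pair first:
s2(8) + s5(14) → 22
s3(15) + s7(16) → 31
s6(19) + s1(20) → 39
22 + s4(27) → 49
31 + 39 → 70
49 + 70 → 119
s4 sits 2 levels below the root, so its codeword is 2 bits.

2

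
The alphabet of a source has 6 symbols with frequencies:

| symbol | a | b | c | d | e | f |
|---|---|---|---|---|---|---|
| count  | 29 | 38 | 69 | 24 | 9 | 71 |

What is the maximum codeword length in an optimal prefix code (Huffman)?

Merge the two lowest-weight nodes at each step:
combine e(9), d(24) → 33
combine a(29), 33 → 62
combine b(38), 62 → 100
combine c(69), f(71) → 140
combine 100, 140 → 240
The first pair merged (e, d) ends up deepest, at depth 4.

4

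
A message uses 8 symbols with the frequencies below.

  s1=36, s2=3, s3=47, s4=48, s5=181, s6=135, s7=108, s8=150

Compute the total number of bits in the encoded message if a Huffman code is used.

1917

Build the Huffman tree bottom-up:
combine s2(3), s1(36) → 39
combine 39, s3(47) → 86
combine s4(48), 86 → 134
combine s7(108), 134 → 242
combine s6(135), s8(150) → 285
combine s5(181), 242 → 423
combine 285, 423 → 708
Each symbol's bit-cost is frequency × depth; summing gives 1917 bits (equivalently 39 + 86 + 134 + 242 + 285 + 423 + 708).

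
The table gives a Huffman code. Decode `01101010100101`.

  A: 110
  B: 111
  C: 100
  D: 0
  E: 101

DAEDCE

Read left to right; each codeword is recognised as soon as it completes (prefix code):
  0→D | 110→A | 101→E | 0→D | 100→C | 101→E
Decoded message: DAEDCE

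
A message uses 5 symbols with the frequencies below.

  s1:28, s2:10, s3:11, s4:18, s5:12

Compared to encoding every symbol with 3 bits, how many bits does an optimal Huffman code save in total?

Fixed-length: 3 bits × 79 symbols = 237 bits.
Huffman merges:
s2(10) + s3(11) → 21
s5(12) + s4(18) → 30
21 + s1(28) → 49
30 + 49 → 79
Huffman total = 21 + 30 + 49 + 79 = 179 bits.
Saving = 237 − 179 = 58 bits.

58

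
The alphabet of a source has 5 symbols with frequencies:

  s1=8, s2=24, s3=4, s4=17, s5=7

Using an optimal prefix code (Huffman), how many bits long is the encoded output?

126

Build the Huffman tree bottom-up:
combine s3(4), s5(7) → 11
combine s1(8), 11 → 19
combine s4(17), 19 → 36
combine s2(24), 36 → 60
Total encoded bits = sum of merged weights = 11 + 19 + 36 + 60 = 126.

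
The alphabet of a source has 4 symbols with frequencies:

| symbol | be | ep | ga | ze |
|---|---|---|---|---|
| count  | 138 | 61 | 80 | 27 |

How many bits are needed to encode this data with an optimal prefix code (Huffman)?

Merge the two smallest weights repeatedly:
combine ze(27), ep(61) → 88
combine ga(80), 88 → 168
combine be(138), 168 → 306
Total encoded bits = sum of merged weights = 88 + 168 + 306 = 562.

562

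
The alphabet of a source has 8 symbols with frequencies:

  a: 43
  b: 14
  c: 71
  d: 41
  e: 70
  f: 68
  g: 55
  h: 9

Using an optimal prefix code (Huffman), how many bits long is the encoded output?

1059

Build the Huffman tree bottom-up:
combine h(9), b(14) → 23
combine 23, d(41) → 64
combine a(43), g(55) → 98
combine 64, f(68) → 132
combine e(70), c(71) → 141
combine 98, 132 → 230
combine 141, 230 → 371
Each symbol's bit-cost is frequency × depth; summing gives 1059 bits (equivalently 23 + 64 + 98 + 132 + 141 + 230 + 371).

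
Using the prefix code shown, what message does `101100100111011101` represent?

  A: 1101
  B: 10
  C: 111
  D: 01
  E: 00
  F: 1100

Read left to right; each codeword is recognised as soon as it completes (prefix code):
  10→B | 1100→F | 10→B | 01→D | 1101→A | 1101→A
Decoded message: BFBDAA

BFBDAA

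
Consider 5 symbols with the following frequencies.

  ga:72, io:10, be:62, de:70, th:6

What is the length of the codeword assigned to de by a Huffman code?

Build the tree from the bottom:
combine th(6), io(10) → 16
combine 16, be(62) → 78
combine de(70), ga(72) → 142
combine 78, 142 → 220
de sits 2 levels below the root, so its codeword is 2 bits.

2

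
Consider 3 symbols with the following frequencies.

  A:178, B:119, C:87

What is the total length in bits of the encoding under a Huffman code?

Merge the two smallest weights repeatedly:
combine C(87), B(119) → 206
combine A(178), 206 → 384
Each symbol's bit-cost is frequency × depth; summing gives 590 bits (equivalently 206 + 384).

590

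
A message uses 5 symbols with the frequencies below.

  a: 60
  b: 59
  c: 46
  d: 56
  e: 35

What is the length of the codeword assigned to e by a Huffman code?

3

Repeatedly merge the two smallest:
e(35) + c(46) → 81
d(56) + b(59) → 115
a(60) + 81 → 141
115 + 141 → 256
e sits 3 levels below the root, so its codeword is 3 bits.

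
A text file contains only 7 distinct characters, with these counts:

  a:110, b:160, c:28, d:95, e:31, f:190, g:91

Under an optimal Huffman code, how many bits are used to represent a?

Build the tree from the bottom:
c(28) + e(31) → 59
59 + g(91) → 150
d(95) + a(110) → 205
150 + b(160) → 310
f(190) + 205 → 395
310 + 395 → 705
The subtree containing a is merged 3 times, so code length = 3.

3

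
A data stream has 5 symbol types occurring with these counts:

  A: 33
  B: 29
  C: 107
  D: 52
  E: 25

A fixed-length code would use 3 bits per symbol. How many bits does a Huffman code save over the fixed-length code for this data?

Fixed-length: 3 bits × 246 symbols = 738 bits.
Huffman merges:
E(25) + B(29) → 54
A(33) + D(52) → 85
54 + 85 → 139
C(107) + 139 → 246
Huffman total = 54 + 85 + 139 + 246 = 524 bits.
Saving = 738 − 524 = 214 bits.

214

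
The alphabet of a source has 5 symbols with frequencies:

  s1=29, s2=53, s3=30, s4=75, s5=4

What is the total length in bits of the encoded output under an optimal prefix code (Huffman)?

Merge the two smallest weights repeatedly:
s5(4) + s1(29) → 33
s3(30) + 33 → 63
s2(53) + 63 → 116
s4(75) + 116 → 191
Each symbol's bit-cost is frequency × depth; summing gives 403 bits (equivalently 33 + 63 + 116 + 191).

403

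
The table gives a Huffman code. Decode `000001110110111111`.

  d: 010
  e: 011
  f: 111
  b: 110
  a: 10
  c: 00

Read left to right; each codeword is recognised as soon as it completes (prefix code):
  00→c | 00→c | 011→e | 10→a | 110→b | 111→f | 111→f
Decoded message: cceabff

cceabff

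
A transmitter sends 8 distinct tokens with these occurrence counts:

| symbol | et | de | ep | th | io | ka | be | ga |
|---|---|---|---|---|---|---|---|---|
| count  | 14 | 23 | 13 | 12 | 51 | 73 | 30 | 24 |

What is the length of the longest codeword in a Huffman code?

Merge the two lowest-weight nodes at each step:
merge th(12) and ep(13): 25
merge et(14) and de(23): 37
merge ga(24) and 25: 49
merge be(30) and 37: 67
merge 49 and io(51): 100
merge 67 and ka(73): 140
merge 100 and 140: 240
The rarest symbols sit at the bottom; the longest codeword is 4 bits.

4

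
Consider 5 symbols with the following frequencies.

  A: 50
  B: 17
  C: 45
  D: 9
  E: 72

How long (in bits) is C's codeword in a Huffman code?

3

Build the tree from the bottom:
combine D(9), B(17) → 26
combine 26, C(45) → 71
combine A(50), 71 → 121
combine E(72), 121 → 193
The subtree containing C is merged 3 times, so code length = 3.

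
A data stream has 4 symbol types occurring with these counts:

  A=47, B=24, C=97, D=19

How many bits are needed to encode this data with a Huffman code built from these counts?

Build the Huffman tree bottom-up:
combine D(19), B(24) → 43
combine 43, A(47) → 90
combine 90, C(97) → 187
Total encoded bits = sum of merged weights = 43 + 90 + 187 = 320.

320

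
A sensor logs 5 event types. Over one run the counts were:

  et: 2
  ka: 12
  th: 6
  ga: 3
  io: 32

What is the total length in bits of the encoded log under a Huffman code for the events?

94

Build the Huffman tree bottom-up:
et(2) + ga(3) → 5
5 + th(6) → 11
11 + ka(12) → 23
23 + io(32) → 55
Total encoded bits = sum of merged weights = 5 + 11 + 23 + 55 = 94.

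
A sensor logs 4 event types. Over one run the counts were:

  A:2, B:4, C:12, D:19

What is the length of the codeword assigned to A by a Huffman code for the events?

3

Repeatedly merge the two smallest:
combine A(2), B(4) → 6
combine 6, C(12) → 18
combine 18, D(19) → 37
A's leaf is at depth 3, giving a 3-bit codeword.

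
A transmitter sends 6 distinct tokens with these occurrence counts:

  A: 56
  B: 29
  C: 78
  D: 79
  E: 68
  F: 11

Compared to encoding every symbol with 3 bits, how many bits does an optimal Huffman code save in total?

Fixed-length: 3 bits × 321 symbols = 963 bits.
Huffman merges:
combine F(11), B(29) → 40
combine 40, A(56) → 96
combine E(68), C(78) → 146
combine D(79), 96 → 175
combine 146, 175 → 321
Huffman total = 40 + 96 + 146 + 175 + 321 = 778 bits.
Saving = 963 − 778 = 185 bits.

185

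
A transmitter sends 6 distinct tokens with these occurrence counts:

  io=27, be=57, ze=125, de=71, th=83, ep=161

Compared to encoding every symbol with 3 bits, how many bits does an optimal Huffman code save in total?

286

Fixed-length: 3 bits × 524 symbols = 1572 bits.
Huffman merges:
io(27) + be(57) → 84
de(71) + th(83) → 154
84 + ze(125) → 209
154 + ep(161) → 315
209 + 315 → 524
Huffman total = 84 + 154 + 209 + 315 + 524 = 1286 bits.
Saving = 1572 − 1286 = 286 bits.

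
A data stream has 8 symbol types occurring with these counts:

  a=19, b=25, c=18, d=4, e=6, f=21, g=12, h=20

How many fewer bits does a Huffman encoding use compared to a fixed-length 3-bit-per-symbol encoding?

Fixed-length: 3 bits × 125 symbols = 375 bits.
Huffman merges:
d(4) + e(6) → 10
10 + g(12) → 22
c(18) + a(19) → 37
h(20) + f(21) → 41
22 + b(25) → 47
37 + 41 → 78
47 + 78 → 125
Huffman total = 10 + 22 + 37 + 41 + 47 + 78 + 125 = 360 bits.
Saving = 375 − 360 = 15 bits.

15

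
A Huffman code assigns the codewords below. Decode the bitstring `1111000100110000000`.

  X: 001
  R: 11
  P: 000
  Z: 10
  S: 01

Read left to right; each codeword is recognised as soon as it completes (prefix code):
  11→R | 11→R | 000→P | 10→Z | 01→S | 10→Z | 000→P | 000→P
Decoded message: RRPZSZPP

RRPZSZPP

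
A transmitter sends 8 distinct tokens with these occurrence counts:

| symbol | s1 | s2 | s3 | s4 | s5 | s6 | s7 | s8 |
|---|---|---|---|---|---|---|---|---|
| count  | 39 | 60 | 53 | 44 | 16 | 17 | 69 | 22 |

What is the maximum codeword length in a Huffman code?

Merge the two lowest-weight nodes at each step:
combine s5(16), s6(17) → 33
combine s8(22), 33 → 55
combine s1(39), s4(44) → 83
combine s3(53), 55 → 108
combine s2(60), s7(69) → 129
combine 83, 108 → 191
combine 129, 191 → 320
Maximum depth reached is 5.

5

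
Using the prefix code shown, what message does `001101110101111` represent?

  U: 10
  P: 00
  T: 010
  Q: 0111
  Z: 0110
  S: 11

PSQTSS

Read left to right; each codeword is recognised as soon as it completes (prefix code):
  00→P | 11→S | 0111→Q | 010→T | 11→S | 11→S
Decoded message: PSQTSS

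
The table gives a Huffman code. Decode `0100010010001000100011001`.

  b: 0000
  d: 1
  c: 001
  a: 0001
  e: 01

Read left to right; each codeword is recognised as soon as it completes (prefix code):
  01→e | 0001→a | 001→c | 0001→a | 0001→a | 0001→a | 1→d | 001→c
Decoded message: eacaaadc

eacaaadc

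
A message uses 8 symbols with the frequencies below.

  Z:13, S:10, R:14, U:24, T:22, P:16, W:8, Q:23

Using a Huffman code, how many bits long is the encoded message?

Greedily combine the two least-frequent nodes:
merge W(8) and S(10): 18
merge Z(13) and R(14): 27
merge P(16) and 18: 34
merge T(22) and Q(23): 45
merge U(24) and 27: 51
merge 34 and 45: 79
merge 51 and 79: 130
The encoded length is the sum of every internal node's weight: 18 + 27 + 34 + 45 + 51 + 79 + 130 = 384 bits.

384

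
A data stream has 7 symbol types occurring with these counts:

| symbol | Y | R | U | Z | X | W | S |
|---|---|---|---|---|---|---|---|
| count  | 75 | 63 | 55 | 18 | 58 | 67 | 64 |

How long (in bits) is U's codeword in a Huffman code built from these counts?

3

Build the tree from the bottom:
Z(18) + U(55) → 73
X(58) + R(63) → 121
S(64) + W(67) → 131
73 + Y(75) → 148
121 + 131 → 252
148 + 252 → 400
U's leaf is at depth 3, giving a 3-bit codeword.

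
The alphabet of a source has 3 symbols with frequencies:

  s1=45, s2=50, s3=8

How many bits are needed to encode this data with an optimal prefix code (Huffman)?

Build the Huffman tree bottom-up:
s3(8) + s1(45) → 53
s2(50) + 53 → 103
Each symbol's bit-cost is frequency × depth; summing gives 156 bits (equivalently 53 + 103).

156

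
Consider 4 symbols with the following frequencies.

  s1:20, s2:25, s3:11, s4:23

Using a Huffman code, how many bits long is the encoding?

Build the Huffman tree bottom-up:
s3(11) + s1(20) → 31
s4(23) + s2(25) → 48
31 + 48 → 79
Each symbol's bit-cost is frequency × depth; summing gives 158 bits (equivalently 31 + 48 + 79).

158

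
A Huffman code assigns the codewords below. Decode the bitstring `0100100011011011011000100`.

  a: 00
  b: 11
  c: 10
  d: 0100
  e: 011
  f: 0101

Read left to right; each codeword is recognised as soon as it completes (prefix code):
  0100→d | 10→c | 00→a | 11→b | 011→e | 011→e | 011→e | 00→a | 0100→d
Decoded message: dcabeeead

dcabeeead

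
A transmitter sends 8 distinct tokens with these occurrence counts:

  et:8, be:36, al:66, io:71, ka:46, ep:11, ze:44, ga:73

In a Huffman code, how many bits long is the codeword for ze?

Build the tree from the bottom:
merge et(8) and ep(11): 19
merge 19 and be(36): 55
merge ze(44) and ka(46): 90
merge 55 and al(66): 121
merge io(71) and ga(73): 144
merge 90 and 121: 211
merge 144 and 211: 355
ze sits 3 levels below the root, so its codeword is 3 bits.

3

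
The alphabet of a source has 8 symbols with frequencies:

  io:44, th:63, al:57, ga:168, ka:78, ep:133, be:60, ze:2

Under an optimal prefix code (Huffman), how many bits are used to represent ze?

5

Repeatedly merge the two smallest:
ze(2) + io(44) → 46
46 + al(57) → 103
be(60) + th(63) → 123
ka(78) + 103 → 181
123 + ep(133) → 256
ga(168) + 181 → 349
256 + 349 → 605
The subtree containing ze is merged 5 times, so code length = 5.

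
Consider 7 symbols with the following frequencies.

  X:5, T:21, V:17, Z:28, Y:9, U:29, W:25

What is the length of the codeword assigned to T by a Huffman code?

3

Huffman merges, smallest pair first:
X(5) + Y(9) → 14
14 + V(17) → 31
T(21) + W(25) → 46
Z(28) + U(29) → 57
31 + 46 → 77
57 + 77 → 134
The subtree containing T is merged 3 times, so code length = 3.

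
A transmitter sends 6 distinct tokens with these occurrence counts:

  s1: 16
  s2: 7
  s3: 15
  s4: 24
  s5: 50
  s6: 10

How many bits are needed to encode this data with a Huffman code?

283

Greedily combine the two least-frequent nodes:
merge s2(7) and s6(10): 17
merge s3(15) and s1(16): 31
merge 17 and s4(24): 41
merge 31 and 41: 72
merge s5(50) and 72: 122
Each symbol's bit-cost is frequency × depth; summing gives 283 bits (equivalently 17 + 31 + 41 + 72 + 122).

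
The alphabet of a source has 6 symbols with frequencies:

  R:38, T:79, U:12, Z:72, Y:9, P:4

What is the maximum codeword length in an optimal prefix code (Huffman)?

5

Merge the two lowest-weight nodes at each step:
combine P(4), Y(9) → 13
combine U(12), 13 → 25
combine 25, R(38) → 63
combine 63, Z(72) → 135
combine T(79), 135 → 214
The first pair merged (P, Y) ends up deepest, at depth 5.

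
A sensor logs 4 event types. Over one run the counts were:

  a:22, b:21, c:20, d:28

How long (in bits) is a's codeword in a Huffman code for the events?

Repeatedly merge the two smallest:
combine c(20), b(21) → 41
combine a(22), d(28) → 50
combine 41, 50 → 91
a sits 2 levels below the root, so its codeword is 2 bits.

2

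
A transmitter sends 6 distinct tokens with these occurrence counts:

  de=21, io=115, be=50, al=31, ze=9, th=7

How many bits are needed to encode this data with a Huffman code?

472

Build the Huffman tree bottom-up:
combine th(7), ze(9) → 16
combine 16, de(21) → 37
combine al(31), 37 → 68
combine be(50), 68 → 118
combine io(115), 118 → 233
Each symbol's bit-cost is frequency × depth; summing gives 472 bits (equivalently 16 + 37 + 68 + 118 + 233).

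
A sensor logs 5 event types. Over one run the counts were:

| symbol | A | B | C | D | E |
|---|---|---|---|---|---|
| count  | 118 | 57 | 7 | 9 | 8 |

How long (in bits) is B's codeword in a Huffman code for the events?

2

Huffman merges, smallest pair first:
merge C(7) and E(8): 15
merge D(9) and 15: 24
merge 24 and B(57): 81
merge 81 and A(118): 199
B sits 2 levels below the root, so its codeword is 2 bits.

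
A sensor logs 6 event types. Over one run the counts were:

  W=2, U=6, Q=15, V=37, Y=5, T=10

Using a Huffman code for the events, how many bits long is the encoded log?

Merge the two smallest weights repeatedly:
merge W(2) and Y(5): 7
merge U(6) and 7: 13
merge T(10) and 13: 23
merge Q(15) and 23: 38
merge V(37) and 38: 75
The encoded length is the sum of every internal node's weight: 7 + 13 + 23 + 38 + 75 = 156 bits.

156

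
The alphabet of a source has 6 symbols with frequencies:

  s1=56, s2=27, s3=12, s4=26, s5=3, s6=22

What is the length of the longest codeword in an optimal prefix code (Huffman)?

4

Merge the two lowest-weight nodes at each step:
s5(3) + s3(12) → 15
15 + s6(22) → 37
s4(26) + s2(27) → 53
37 + 53 → 90
s1(56) + 90 → 146
The first pair merged (s5, s3) ends up deepest, at depth 4.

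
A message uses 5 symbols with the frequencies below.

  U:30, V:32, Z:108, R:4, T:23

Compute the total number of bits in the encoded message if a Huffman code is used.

Greedily combine the two least-frequent nodes:
R(4) + T(23) → 27
27 + U(30) → 57
V(32) + 57 → 89
89 + Z(108) → 197
Total encoded bits = sum of merged weights = 27 + 57 + 89 + 197 = 370.

370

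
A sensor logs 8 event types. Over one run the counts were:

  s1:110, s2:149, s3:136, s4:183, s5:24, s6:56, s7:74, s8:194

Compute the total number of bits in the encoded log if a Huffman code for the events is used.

Build the Huffman tree bottom-up:
s5(24) + s6(56) → 80
s7(74) + 80 → 154
s1(110) + s3(136) → 246
s2(149) + 154 → 303
s4(183) + s8(194) → 377
246 + 303 → 549
377 + 549 → 926
The encoded length is the sum of every internal node's weight: 80 + 154 + 246 + 303 + 377 + 549 + 926 = 2635 bits.

2635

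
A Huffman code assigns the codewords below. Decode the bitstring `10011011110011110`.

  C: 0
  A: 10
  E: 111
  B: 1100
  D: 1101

ACDECCEA

Read left to right; each codeword is recognised as soon as it completes (prefix code):
  10→A | 0→C | 1101→D | 111→E | 0→C | 0→C | 111→E | 10→A
Decoded message: ACDECCEA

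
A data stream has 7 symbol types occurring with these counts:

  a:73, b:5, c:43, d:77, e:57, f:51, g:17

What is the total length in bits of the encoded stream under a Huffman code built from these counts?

Build the Huffman tree bottom-up:
merge b(5) and g(17): 22
merge 22 and c(43): 65
merge f(51) and e(57): 108
merge 65 and a(73): 138
merge d(77) and 108: 185
merge 138 and 185: 323
Total encoded bits = sum of merged weights = 22 + 65 + 108 + 138 + 185 + 323 = 841.

841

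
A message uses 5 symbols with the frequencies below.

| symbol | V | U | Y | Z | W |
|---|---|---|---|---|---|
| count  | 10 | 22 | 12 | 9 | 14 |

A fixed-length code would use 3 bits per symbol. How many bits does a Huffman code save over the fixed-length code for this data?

48

Fixed-length: 3 bits × 67 symbols = 201 bits.
Huffman merges:
merge Z(9) and V(10): 19
merge Y(12) and W(14): 26
merge 19 and U(22): 41
merge 26 and 41: 67
Huffman total = 19 + 26 + 41 + 67 = 153 bits.
Saving = 201 − 153 = 48 bits.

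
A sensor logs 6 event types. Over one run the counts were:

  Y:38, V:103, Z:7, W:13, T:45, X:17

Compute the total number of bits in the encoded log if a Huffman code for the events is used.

Merge the two smallest weights repeatedly:
combine Z(7), W(13) → 20
combine X(17), 20 → 37
combine 37, Y(38) → 75
combine T(45), 75 → 120
combine V(103), 120 → 223
Each symbol's bit-cost is frequency × depth; summing gives 475 bits (equivalently 20 + 37 + 75 + 120 + 223).

475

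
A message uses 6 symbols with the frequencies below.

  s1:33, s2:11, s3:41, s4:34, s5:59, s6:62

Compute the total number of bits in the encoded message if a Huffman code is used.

599

Greedily combine the two least-frequent nodes:
combine s2(11), s1(33) → 44
combine s4(34), s3(41) → 75
combine 44, s5(59) → 103
combine s6(62), 75 → 137
combine 103, 137 → 240
Total encoded bits = sum of merged weights = 44 + 75 + 103 + 137 + 240 = 599.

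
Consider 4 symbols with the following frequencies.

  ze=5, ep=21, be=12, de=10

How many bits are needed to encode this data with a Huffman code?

Merge the two smallest weights repeatedly:
combine ze(5), de(10) → 15
combine be(12), 15 → 27
combine ep(21), 27 → 48
Each symbol's bit-cost is frequency × depth; summing gives 90 bits (equivalently 15 + 27 + 48).

90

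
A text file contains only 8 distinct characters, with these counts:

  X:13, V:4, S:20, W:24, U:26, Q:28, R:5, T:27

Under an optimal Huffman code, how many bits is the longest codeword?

5

Merge the two lowest-weight nodes at each step:
combine V(4), R(5) → 9
combine 9, X(13) → 22
combine S(20), 22 → 42
combine W(24), U(26) → 50
combine T(27), Q(28) → 55
combine 42, 50 → 92
combine 55, 92 → 147
The rarest symbols sit at the bottom; the longest codeword is 5 bits.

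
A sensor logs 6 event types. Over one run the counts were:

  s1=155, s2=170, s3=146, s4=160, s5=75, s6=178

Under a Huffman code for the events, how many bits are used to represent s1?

3

Build the tree from the bottom:
merge s5(75) and s3(146): 221
merge s1(155) and s4(160): 315
merge s2(170) and s6(178): 348
merge 221 and 315: 536
merge 348 and 536: 884
s1 sits 3 levels below the root, so its codeword is 3 bits.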